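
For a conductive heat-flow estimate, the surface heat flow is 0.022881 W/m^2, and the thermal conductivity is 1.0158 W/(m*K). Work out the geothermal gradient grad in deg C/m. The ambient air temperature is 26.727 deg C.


grad = q * 1000 / k
grad = 0.022881 * 1000 / 1.0158
grad = 22.52510 deg C/km
Convert: 22.52510 deg C/km * 0.001 = 0.022525 deg C/m
grad = 0.022525 deg C/m


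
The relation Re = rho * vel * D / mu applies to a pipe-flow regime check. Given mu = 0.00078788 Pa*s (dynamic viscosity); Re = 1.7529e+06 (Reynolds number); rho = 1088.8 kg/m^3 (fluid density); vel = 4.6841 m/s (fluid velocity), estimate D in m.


D = Re * mu / (rho * vel)
D = 1.7529e+06 * 0.00078788 / (1088.8 * 4.6841)
D = 0.27080 m


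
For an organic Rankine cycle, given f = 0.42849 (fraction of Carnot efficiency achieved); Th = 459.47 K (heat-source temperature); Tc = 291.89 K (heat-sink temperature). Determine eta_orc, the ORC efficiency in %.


eta_orc = (1 - Tc/Th) * f * 100
eta_orc = (1 - 291.89/459.47) * 0.42849 * 100
eta_orc = 15.628 %


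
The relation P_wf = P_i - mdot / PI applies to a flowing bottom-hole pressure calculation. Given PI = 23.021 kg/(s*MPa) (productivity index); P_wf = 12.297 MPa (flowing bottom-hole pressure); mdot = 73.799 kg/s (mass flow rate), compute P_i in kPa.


P_i = P_wf + mdot / PI
P_i = 12.297 + 73.799 / 23.021
P_i = 15.50273 MPa
Convert: 15.50273 MPa * 1000.0 = 15503 kPa
P_i = 15503 kPa


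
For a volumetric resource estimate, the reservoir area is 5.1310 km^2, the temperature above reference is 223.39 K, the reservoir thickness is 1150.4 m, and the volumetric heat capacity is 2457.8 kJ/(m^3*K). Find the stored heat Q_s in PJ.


Step 1: Vr = A*1e6*hr = 5.131*1e6*1150.4 = 5.902702e+09 m^3
Step 2: Q_s = Vr*rhoc*dT/1e12 = 5.902702e+09*2457.8*223.39/1e12 = 3240.9 PJ
Q_s = 3240.9 PJ


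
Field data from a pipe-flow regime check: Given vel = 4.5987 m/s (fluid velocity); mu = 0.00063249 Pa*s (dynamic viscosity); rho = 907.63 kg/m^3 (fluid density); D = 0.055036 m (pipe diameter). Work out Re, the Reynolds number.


Re = rho * vel * D / mu
Re = 907.63 * 4.5987 * 0.055036 / 0.00063249
Re = 3.6319e+05


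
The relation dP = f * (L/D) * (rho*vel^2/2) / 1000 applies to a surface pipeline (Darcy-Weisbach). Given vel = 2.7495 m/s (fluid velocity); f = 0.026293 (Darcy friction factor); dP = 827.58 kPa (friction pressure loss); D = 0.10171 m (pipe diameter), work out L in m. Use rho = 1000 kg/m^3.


L = dP*1000*D / (f*rho*vel^2/2)
L = 827.58*1000*0.10171 / (0.026293*1000*2.7495^2/2)
L = 846.95 m


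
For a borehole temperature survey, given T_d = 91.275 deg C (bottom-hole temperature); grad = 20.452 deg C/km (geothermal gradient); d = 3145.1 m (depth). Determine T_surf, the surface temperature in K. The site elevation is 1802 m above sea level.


T_surf = T_d - grad * d / 1000
T_surf = 91.275 - 20.452 * 3145.1 / 1000
T_surf = 26.95141 deg C
Convert to K: 26.95141 + 273.15 = 300.10 K
T_surf = 300.10 K


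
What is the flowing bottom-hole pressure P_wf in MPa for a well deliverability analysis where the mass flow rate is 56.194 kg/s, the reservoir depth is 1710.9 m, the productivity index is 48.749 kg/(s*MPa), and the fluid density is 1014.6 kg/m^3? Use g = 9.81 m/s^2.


Step 1: P_i = rho*g*h/1e6 = 1014.6*9.81*1710.9/1e6 = 17.02897 MPa
Step 2: P_wf = P_i - mdot/PI = 17.02897 - 56.194/48.749 = 15.876 MPa
P_wf = 15.876 MPa


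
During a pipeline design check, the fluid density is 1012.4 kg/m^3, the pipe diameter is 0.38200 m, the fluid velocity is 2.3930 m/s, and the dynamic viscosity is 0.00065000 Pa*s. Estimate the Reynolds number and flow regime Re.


Step 1: Re = rho*vel*D/mu = 1012.4*2.393*0.382/0.00065 = 1.4238e+06
Step 2: Re = 1.4238e+06 > 4000, so flow is turbulent.
Re = 1.4238e+06 (turbulent)


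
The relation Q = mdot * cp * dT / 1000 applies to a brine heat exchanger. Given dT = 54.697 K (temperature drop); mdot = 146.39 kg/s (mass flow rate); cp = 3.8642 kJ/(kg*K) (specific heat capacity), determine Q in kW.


Q = mdot * cp * dT / 1000
Q = 146.39 * 3.8642 * 54.697 / 1000
Q = 30.94101 MW
Convert: 30.94101 MW * 1000.0 = 30941 kW
Q = 30941 kW


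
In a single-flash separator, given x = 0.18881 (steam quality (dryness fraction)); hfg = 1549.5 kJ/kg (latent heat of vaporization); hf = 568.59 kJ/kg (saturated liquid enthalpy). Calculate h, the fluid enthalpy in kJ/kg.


h = hf + x * hfg
h = 568.59 + 0.18881 * 1549.5
h = 861.15 kJ/kg


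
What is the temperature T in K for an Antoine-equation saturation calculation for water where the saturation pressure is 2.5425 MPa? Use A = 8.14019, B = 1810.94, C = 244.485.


T = B / (A - log10(P_sat * 760 / 0.101325)) - C
T = 1810.94 / (8.14019 - log10(2.5425 * 760 / 0.101325)) - 244.485
T = 224.6909 deg C
Convert to K: 224.6909 + 273.15 = 497.84 K
T = 497.84 K


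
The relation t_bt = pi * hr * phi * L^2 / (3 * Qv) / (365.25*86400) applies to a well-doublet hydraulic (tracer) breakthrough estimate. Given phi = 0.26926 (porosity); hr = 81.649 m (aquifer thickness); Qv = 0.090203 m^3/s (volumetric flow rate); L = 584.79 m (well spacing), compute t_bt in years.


t_bt = pi * hr * phi * L^2 / (3 * Qv) / (365.25*86400)
t_bt = pi * 81.649 * 0.26926 * 584.79^2 / (3 * 0.090203) / (365.25*86400)
t_bt = 2.7658 years


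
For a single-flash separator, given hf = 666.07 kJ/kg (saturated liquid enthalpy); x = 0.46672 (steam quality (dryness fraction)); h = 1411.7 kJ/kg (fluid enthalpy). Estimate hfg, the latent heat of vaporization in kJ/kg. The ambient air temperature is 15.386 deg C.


hfg = (h - hf) / x
hfg = (1411.7 - 666.07) / 0.46672
hfg = 1597.6 kJ/kg


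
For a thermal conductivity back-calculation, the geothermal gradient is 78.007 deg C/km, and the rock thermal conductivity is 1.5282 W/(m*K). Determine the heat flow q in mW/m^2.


q = k * grad / 1000
q = 1.5282 * 78.007 / 1000
q = 0.1192103 W/m^2
Convert: 0.1192103 W/m^2 * 1000.0 = 119.21 mW/m^2
q = 119.21 mW/m^2


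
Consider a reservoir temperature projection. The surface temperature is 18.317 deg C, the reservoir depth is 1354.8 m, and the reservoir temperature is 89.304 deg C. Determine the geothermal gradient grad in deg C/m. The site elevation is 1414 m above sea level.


grad = (T_res - T_surf) / d * 1000
grad = (89.304 - 18.317) / 1354.8 * 1000
grad = 52.39666 deg C/km
Convert: 52.39666 deg C/km * 0.001 = 0.052397 deg C/m
grad = 0.052397 deg C/m


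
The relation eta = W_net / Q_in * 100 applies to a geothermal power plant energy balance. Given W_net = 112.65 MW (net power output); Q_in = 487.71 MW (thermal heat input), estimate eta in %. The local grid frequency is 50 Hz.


eta = W_net / Q_in * 100
eta = 112.65 / 487.71 * 100
eta = 23.098 %


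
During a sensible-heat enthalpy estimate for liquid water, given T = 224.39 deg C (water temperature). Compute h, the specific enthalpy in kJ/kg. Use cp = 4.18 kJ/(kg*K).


h = cp * T
h = 4.18 * 224.39
h = 937.95 kJ/kg


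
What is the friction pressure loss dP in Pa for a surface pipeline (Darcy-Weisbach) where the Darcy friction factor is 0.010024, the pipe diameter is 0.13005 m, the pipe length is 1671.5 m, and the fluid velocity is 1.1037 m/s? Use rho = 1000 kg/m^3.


dP = f * (L/D) * (rho*vel^2/2) / 1000
dP = 0.010024 * (1671.5/0.13005) * (1000*1.1037^2/2) / 1000
dP = 78.47100 kPa
Convert: 78.47100 kPa * 1000.0 = 78471 Pa
dP = 78471 Pa


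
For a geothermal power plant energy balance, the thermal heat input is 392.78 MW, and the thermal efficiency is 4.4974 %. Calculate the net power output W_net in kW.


W_net = eta / 100 * Q_in
W_net = 4.4974 / 100 * 392.78
W_net = 17.66489 MW
Convert: 17.66489 MW * 1000.0 = 17665 kW
W_net = 17665 kW


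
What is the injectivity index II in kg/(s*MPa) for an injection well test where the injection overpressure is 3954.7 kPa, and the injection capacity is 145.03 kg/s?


II = mdot * 1000 / dP
II = 145.03 * 1000 / 3954.7
II = 36.673 kg/(s*MPa)


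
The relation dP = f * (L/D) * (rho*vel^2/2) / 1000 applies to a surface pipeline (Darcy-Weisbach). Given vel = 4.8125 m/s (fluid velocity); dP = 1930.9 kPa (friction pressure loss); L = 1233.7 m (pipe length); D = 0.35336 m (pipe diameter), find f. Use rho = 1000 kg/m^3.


f = dP*1000 / ((L/D)*(rho*vel^2/2))
f = 1930.9*1000 / ((1233.7/0.35336)*(1000*4.8125^2/2))
f = 0.047759


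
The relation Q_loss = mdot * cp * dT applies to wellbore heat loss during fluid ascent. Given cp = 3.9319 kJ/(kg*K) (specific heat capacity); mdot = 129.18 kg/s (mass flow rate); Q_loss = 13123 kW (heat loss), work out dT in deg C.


dT = Q_loss / (mdot * cp)
dT = 13123 / (129.18 * 3.9319)
dT = 25.83660 K
Convert (temperature difference, 1 K = 1 deg C): 25.83660 K = 25.83660 deg C
dT = 25.837 deg C


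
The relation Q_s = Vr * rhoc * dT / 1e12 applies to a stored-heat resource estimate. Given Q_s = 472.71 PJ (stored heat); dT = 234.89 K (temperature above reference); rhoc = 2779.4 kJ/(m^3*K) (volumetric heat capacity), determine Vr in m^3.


Vr = Q_s * 1e12 / (rhoc * dT)
Vr = 472.71 * 1e12 / (2779.4 * 234.89)
Vr = 7.2407e+08 m^3


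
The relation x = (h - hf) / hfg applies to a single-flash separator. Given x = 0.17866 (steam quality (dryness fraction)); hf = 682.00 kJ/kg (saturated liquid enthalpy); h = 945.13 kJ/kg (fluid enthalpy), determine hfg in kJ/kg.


hfg = (h - hf) / x
hfg = (945.13 - 682.00) / 0.17866
hfg = 1472.8 kJ/kg


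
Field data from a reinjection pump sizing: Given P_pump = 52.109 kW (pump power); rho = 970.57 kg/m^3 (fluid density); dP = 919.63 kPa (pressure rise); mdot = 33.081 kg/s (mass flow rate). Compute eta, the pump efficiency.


eta = mdot * dP / (rho * P_pump)
eta = 33.081 * 919.63 / (970.57 * 52.109)
eta = 0.60152


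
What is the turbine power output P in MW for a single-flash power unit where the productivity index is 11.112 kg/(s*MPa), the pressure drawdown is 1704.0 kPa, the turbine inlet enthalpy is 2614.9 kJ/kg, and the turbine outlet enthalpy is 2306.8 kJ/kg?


Step 1: mdot = PI * dP / 1000 = 11.112 * 1704.0 / 1000 = 18.93485 kg/s
Step 2: P = mdot*(h_in - h_out)/1000 = 18.93485*(2614.9 - 2306.8)/1000 = 5.8338 MW
P = 5.8338 MW


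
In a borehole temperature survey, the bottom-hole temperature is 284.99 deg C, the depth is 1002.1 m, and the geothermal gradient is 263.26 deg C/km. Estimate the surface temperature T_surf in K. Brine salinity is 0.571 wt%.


T_surf = T_d - grad * d / 1000
T_surf = 284.99 - 263.26 * 1002.1 / 1000
T_surf = 21.17715 deg C
Convert to K: 21.17715 + 273.15 = 294.33 K
T_surf = 294.33 K


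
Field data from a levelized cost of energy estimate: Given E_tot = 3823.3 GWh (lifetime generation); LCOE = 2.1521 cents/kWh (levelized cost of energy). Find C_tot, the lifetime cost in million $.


C_tot = LCOE / 100 * E_tot
C_tot = 2.1521 / 100 * 3823.3
C_tot = 82.281 million $


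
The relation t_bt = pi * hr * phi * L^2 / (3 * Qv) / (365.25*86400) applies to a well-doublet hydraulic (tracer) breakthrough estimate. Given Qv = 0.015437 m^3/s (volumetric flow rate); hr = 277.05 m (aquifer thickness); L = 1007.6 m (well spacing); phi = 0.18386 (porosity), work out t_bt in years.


t_bt = pi * hr * phi * L^2 / (3 * Qv) / (365.25*86400)
t_bt = pi * 277.05 * 0.18386 * 1007.6^2 / (3 * 0.015437) / (365.25*86400)
t_bt = 111.17 years


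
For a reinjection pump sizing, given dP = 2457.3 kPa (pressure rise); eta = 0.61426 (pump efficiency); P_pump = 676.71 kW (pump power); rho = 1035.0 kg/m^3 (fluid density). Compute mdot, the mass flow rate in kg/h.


mdot = P_pump * rho * eta / dP
mdot = 676.71 * 1035.0 * 0.61426 / 2457.3
mdot = 175.0802 kg/s
Convert: 175.0802 kg/s * 3600.0 = 6.3029e+05 kg/h
mdot = 6.3029e+05 kg/h


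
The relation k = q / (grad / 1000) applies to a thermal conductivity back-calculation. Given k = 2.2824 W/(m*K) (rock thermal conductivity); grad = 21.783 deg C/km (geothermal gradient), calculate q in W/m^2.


q = k * grad / 1000
q = 2.2824 * 21.783 / 1000
q = 0.049718 W/m^2


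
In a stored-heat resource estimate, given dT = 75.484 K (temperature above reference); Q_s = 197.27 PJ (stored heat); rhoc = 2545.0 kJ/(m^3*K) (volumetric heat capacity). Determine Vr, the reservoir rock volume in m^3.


Vr = Q_s * 1e12 / (rhoc * dT)
Vr = 197.27 * 1e12 / (2545.0 * 75.484)
Vr = 1.0269e+09 m^3


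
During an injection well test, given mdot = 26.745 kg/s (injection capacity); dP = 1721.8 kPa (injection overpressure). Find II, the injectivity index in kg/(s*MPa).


II = mdot * 1000 / dP
II = 26.745 * 1000 / 1721.8
II = 15.533 kg/(s*MPa)


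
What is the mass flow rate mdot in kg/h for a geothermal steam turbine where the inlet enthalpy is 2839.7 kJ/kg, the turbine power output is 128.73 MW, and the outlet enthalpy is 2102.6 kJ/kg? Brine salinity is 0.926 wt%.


mdot = P * 1000 / (h_in - h_out)
mdot = 128.73 * 1000 / (2839.7 - 2102.6)
mdot = 174.6439 kg/s
Convert: 174.6439 kg/s * 3600.0 = 6.2872e+05 kg/h
mdot = 6.2872e+05 kg/h


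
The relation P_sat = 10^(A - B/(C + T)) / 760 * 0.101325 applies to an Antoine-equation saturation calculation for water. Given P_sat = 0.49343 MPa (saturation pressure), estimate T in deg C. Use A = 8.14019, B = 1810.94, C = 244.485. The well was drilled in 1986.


T = B / (A - log10(P_sat * 760 / 0.101325)) - C
T = 1810.94 / (8.14019 - log10(0.49343 * 760 / 0.101325)) - 244.485
T = 151.62 deg C


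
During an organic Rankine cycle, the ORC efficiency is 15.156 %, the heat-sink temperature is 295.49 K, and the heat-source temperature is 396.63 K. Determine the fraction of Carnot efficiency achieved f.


f = (eta_orc/100) / (1 - Tc/Th)
f = (15.156/100) / (1 - 295.49/396.63)
f = 0.59436


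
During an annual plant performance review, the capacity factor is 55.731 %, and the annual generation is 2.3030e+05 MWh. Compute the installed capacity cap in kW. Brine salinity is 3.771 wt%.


cap = E_a / (CF/100 * 8760)
cap = 2.3030e+05 / (55.731/100 * 8760)
cap = 47.17295 MW
Convert: 47.17295 MW * 1000.0 = 47173 kW
cap = 47173 kW


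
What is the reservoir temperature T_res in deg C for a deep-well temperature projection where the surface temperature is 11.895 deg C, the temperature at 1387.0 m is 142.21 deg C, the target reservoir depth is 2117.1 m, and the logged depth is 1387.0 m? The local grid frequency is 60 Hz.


Step 1: grad = (T_d1 - T_surf)/d1 * 1000 = (142.21 - 11.895)/1387.0 * 1000 = 93.95458 deg C/km
Step 2: T_res = T_surf + grad*d2/1000 = 11.895 + 93.95458*2117.1/1000 = 210.81 deg C
T_res = 210.81 deg C


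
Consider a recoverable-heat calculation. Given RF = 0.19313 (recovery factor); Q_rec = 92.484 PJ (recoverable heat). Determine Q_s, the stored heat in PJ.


Q_s = Q_rec / RF
Q_s = 92.484 / 0.19313
Q_s = 478.87 PJ


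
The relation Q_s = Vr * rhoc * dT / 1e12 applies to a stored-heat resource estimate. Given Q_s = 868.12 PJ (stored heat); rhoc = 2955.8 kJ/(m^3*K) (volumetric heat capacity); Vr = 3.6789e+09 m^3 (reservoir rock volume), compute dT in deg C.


dT = Q_s * 1e12 / (Vr * rhoc)
dT = 868.12 * 1e12 / (3.6789e+09 * 2955.8)
dT = 79.83379 K
Convert (temperature difference, 1 K = 1 deg C): 79.83379 K = 79.83379 deg C
dT = 79.834 deg C


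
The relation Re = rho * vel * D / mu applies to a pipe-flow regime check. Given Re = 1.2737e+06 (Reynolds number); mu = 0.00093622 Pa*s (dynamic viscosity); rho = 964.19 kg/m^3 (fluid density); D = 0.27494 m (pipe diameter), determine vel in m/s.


vel = Re * mu / (rho * D)
vel = 1.2737e+06 * 0.00093622 / (964.19 * 0.27494)
vel = 4.4983 m/s


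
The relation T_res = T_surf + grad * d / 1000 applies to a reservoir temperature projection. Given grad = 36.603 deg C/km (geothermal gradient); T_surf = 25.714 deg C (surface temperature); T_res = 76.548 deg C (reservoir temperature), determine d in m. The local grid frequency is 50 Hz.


d = (T_res - T_surf) / grad * 1000
d = (76.548 - 25.714) / 36.603 * 1000
d = 1388.8 m


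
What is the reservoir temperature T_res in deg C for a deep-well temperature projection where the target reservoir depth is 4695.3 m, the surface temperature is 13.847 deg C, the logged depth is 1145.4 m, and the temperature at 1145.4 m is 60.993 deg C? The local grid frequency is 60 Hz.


Step 1: grad = (T_d1 - T_surf)/d1 * 1000 = (60.993 - 13.847)/1145.4 * 1000 = 41.16117 deg C/km
Step 2: T_res = T_surf + grad*d2/1000 = 13.847 + 41.16117*4695.3/1000 = 207.11 deg C
T_res = 207.11 deg C


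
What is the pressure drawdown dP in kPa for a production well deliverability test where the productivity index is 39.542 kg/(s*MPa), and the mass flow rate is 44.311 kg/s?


dP = mdot * 1000 / PI
dP = 44.311 * 1000 / 39.542
dP = 1120.6 kPa


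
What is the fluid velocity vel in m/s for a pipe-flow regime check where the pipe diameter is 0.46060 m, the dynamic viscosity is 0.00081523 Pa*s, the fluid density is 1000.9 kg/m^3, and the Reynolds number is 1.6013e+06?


vel = Re * mu / (rho * D)
vel = 1.6013e+06 * 0.00081523 / (1000.9 * 0.46060)
vel = 2.8316 m/s


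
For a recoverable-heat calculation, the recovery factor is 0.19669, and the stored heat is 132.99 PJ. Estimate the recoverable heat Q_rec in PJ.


Q_rec = Q_s * RF
Q_rec = 132.99 * 0.19669
Q_rec = 26.158 PJ


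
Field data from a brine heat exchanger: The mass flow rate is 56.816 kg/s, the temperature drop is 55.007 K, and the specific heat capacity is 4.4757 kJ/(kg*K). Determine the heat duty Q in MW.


Q = mdot * cp * dT / 1000
Q = 56.816 * 4.4757 * 55.007 / 1000
Q = 13.988 MW


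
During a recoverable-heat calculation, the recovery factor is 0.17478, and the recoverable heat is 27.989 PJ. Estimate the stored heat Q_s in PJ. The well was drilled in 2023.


Q_s = Q_rec / RF
Q_s = 27.989 / 0.17478
Q_s = 160.14 PJ


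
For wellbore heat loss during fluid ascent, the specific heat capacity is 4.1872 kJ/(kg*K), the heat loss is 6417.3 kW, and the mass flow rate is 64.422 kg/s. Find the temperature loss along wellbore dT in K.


dT = Q_loss / (mdot * cp)
dT = 6417.3 / (64.422 * 4.1872)
dT = 23.790 K


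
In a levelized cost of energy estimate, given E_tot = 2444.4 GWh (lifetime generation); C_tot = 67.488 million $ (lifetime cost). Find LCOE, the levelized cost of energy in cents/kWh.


LCOE = C_tot / E_tot * 100
LCOE = 67.488 / 2444.4 * 100
LCOE = 2.7609 cents/kWh


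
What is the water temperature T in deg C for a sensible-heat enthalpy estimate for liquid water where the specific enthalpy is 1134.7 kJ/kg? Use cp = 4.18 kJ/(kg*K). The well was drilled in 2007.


T = h / cp
T = 1134.7 / 4.18
T = 271.46 deg C


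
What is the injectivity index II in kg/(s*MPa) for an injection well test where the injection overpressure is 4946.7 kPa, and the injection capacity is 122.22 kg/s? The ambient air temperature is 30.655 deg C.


II = mdot * 1000 / dP
II = 122.22 * 1000 / 4946.7
II = 24.707 kg/(s*MPa)


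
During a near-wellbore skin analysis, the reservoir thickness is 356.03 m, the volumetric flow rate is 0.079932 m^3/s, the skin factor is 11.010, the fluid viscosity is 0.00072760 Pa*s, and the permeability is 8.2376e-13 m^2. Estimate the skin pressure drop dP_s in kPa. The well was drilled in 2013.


dP_s = S * q * mu / (2*pi*k*hr) / 1000
dP_s = 11.010 * 0.079932 * 0.00072760 / (2*pi*8.2376e-13*356.03) / 1000
dP_s = 347.48 kPa


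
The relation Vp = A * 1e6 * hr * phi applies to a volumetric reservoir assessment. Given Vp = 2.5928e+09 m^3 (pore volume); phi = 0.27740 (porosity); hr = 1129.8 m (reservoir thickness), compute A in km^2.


A = Vp / (1e6 * hr * phi)
A = 2.5928e+09 / (1e6 * 1129.8 * 0.27740)
A = 8.2730 km^2


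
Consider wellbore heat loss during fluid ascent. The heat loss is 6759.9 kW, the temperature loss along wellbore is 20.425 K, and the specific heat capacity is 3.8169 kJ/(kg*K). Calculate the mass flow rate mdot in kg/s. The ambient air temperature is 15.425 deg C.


mdot = Q_loss / (cp * dT)
mdot = 6759.9 / (3.8169 * 20.425)
mdot = 86.710 kg/s


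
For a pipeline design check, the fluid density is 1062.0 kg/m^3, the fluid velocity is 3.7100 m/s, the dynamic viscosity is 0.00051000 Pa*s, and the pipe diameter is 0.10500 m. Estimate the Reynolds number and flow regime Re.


Step 1: Re = rho*vel*D/mu = 1062.0*3.71*0.105/0.00051 = 8.1118e+05
Step 2: Re = 8.1118e+05 > 4000, so flow is turbulent.
Re = 8.1118e+05 (turbulent)


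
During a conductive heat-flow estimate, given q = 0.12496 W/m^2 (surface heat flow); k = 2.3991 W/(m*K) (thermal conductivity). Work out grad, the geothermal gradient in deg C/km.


grad = q * 1000 / k
grad = 0.12496 * 1000 / 2.3991
grad = 52.086 deg C/km


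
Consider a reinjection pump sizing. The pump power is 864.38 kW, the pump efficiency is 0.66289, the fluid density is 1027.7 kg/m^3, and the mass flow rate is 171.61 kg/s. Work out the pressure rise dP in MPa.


dP = P_pump * rho * eta / mdot
dP = 864.38 * 1027.7 * 0.66289 / 171.61
dP = 3431.389 kPa
Convert: 3431.389 kPa * 0.001 = 3.4314 MPa
dP = 3.4314 MPa


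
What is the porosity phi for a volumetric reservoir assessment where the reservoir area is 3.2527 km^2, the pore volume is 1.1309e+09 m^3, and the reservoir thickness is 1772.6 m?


phi = Vp / (A * 1e6 * hr)
phi = 1.1309e+09 / (3.2527 * 1e6 * 1772.6)
phi = 0.19614


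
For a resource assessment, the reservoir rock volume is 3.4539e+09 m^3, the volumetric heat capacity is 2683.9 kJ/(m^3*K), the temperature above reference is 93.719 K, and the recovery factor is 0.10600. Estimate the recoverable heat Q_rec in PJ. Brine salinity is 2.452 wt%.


Step 1: Q_s = Vr*rhoc*dT/1e12 = 3.4539e+09*2683.9*93.719/1e12 = 868.7678 PJ
Step 2: Q_rec = Q_s * RF = 868.7678 * 0.106 = 92.089 PJ
Q_rec = 92.089 PJ


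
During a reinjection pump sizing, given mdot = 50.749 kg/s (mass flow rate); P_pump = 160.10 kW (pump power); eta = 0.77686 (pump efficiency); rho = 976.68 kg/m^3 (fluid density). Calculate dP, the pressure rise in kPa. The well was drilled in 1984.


dP = P_pump * rho * eta / mdot
dP = 160.10 * 976.68 * 0.77686 / 50.749
dP = 2393.6 kPa


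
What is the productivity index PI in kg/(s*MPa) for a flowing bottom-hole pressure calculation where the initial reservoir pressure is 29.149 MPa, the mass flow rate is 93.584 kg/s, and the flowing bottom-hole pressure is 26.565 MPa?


PI = mdot / (P_i - P_wf)
PI = 93.584 / (29.149 - 26.565)
PI = 36.217 kg/(s*MPa)


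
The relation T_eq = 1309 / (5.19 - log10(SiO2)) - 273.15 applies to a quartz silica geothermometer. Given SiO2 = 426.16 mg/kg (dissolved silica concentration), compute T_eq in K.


T_eq = 1309 / (5.19 - log10(SiO2)) - 273.15
T_eq = 1309 / (5.19 - log10(426.16)) - 273.15
T_eq = 238.0928 deg C
Convert to K: 238.0928 + 273.15 = 511.24 K
T_eq = 511.24 K


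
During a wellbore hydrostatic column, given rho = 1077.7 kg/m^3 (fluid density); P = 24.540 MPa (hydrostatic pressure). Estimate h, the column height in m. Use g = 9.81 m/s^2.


h = P * 1e6 / (g * rho)
h = 24.540 * 1e6 / (9.81 * 1077.7)
h = 2321.2 m


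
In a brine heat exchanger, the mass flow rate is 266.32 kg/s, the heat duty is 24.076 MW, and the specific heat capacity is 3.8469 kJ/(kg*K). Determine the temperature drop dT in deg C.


dT = Q * 1000 / (mdot * cp)
dT = 24.076 * 1000 / (266.32 * 3.8469)
dT = 23.50010 K
Convert (temperature difference, 1 K = 1 deg C): 23.50010 K = 23.50010 deg C
dT = 23.500 deg C


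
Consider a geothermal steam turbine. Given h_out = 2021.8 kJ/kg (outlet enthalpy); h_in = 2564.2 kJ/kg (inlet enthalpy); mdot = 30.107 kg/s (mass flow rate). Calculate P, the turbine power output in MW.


P = mdot * (h_in - h_out) / 1000
P = 30.107 * (2564.2 - 2021.8) / 1000
P = 16.330 MW


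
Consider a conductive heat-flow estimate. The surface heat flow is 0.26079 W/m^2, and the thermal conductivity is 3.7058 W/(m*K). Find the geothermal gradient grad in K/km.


grad = q * 1000 / k
grad = 0.26079 * 1000 / 3.7058
grad = 70.37347 deg C/km
Convert: 70.37347 deg C/km * 1.0 = 70.373 K/km
grad = 70.373 K/km


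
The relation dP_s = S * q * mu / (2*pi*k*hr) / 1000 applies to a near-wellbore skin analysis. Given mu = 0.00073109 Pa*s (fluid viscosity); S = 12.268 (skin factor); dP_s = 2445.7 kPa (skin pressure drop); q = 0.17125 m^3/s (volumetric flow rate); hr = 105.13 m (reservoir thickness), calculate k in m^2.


k = S*q*mu / (2*pi*dP_s*1000*hr)
k = 12.268*0.17125*0.00073109 / (2*pi*2445.7*1000*105.13)
k = 9.5075e-13 m^2


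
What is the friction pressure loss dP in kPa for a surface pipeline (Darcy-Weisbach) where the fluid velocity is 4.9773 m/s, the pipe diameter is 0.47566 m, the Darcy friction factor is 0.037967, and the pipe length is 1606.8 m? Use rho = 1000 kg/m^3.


dP = f * (L/D) * (rho*vel^2/2) / 1000
dP = 0.037967 * (1606.8/0.47566) * (1000*4.9773^2/2) / 1000
dP = 1588.7 kPa


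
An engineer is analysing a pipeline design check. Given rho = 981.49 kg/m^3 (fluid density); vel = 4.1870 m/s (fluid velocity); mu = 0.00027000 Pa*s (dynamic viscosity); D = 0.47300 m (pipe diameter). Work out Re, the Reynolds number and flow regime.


Step 1: Re = rho*vel*D/mu = 981.49*4.187*0.473/0.00027 = 7.1992e+06
Step 2: Re = 7.1992e+06 > 4000, so flow is turbulent.
Re = 7.1992e+06 (turbulent)


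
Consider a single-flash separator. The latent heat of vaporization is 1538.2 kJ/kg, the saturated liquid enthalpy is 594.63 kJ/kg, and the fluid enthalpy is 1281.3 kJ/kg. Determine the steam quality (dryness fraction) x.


x = (h - hf) / hfg
x = (1281.3 - 594.63) / 1538.2
x = 0.44641


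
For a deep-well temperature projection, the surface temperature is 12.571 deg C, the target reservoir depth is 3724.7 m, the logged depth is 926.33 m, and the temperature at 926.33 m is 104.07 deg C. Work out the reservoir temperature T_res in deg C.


Step 1: grad = (T_d1 - T_surf)/d1 * 1000 = (104.07 - 12.571)/926.33 * 1000 = 98.77581 deg C/km
Step 2: T_res = T_surf + grad*d2/1000 = 12.571 + 98.77581*3724.7/1000 = 380.48 deg C
T_res = 380.48 deg C


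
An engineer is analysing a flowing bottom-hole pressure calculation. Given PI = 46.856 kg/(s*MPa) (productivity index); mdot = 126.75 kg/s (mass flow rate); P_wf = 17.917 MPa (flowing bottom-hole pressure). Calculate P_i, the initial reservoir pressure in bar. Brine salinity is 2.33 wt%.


P_i = P_wf + mdot / PI
P_i = 17.917 + 126.75 / 46.856
P_i = 20.62210 MPa
Convert: 20.62210 MPa * 10.0 = 206.22 bar
P_i = 206.22 bar


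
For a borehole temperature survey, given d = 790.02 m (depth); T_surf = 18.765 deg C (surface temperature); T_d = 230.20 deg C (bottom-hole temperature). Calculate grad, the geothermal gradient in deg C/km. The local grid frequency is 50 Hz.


grad = (T_d - T_surf) / d * 1000
grad = (230.20 - 18.765) / 790.02 * 1000
grad = 267.63 deg C/km


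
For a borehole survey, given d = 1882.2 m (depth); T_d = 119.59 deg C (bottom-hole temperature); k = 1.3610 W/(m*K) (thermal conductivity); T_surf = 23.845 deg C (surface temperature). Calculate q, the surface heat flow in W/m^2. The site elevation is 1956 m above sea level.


Step 1: grad = (T_d - T_surf)/d * 1000 = (119.59 - 23.845)/1882.2 * 1000 = 50.86866 deg C/km
Step 2: q = k * grad / 1000 = 1.361 * 50.86866 / 1000 = 0.069232 W/m^2
q = 0.069232 W/m^2


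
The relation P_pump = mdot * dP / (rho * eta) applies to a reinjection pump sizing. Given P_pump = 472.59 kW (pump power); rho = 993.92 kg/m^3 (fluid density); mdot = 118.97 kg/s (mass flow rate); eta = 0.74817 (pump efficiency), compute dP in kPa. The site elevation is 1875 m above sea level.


dP = P_pump * rho * eta / mdot
dP = 472.59 * 993.92 * 0.74817 / 118.97
dP = 2953.9 kPa


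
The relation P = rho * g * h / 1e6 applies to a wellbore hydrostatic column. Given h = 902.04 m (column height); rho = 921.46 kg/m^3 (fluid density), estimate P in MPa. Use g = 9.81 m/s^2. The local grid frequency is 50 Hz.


P = rho * g * h / 1e6
P = 921.46 * 9.81 * 902.04 / 1e6
P = 8.1540 MPa


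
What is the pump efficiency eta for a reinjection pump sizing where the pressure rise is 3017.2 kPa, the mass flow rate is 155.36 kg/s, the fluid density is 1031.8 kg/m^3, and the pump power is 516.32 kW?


eta = mdot * dP / (rho * P_pump)
eta = 155.36 * 3017.2 / (1031.8 * 516.32)
eta = 0.87989


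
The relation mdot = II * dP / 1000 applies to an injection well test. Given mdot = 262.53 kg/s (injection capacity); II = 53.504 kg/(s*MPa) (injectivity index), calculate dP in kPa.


dP = mdot * 1000 / II
dP = 262.53 * 1000 / 53.504
dP = 4906.7 kPa


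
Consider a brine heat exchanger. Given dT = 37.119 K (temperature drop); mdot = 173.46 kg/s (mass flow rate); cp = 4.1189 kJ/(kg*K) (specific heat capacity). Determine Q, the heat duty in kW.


Q = mdot * cp * dT / 1000
Q = 173.46 * 4.1189 * 37.119 / 1000
Q = 26.52020 MW
Convert: 26.52020 MW * 1000.0 = 26520 kW
Q = 26520 kW


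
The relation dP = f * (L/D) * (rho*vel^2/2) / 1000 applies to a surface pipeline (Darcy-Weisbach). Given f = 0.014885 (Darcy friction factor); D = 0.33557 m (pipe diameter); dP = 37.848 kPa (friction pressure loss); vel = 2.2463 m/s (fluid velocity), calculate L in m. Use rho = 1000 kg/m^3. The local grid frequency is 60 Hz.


L = dP*1000*D / (f*rho*vel^2/2)
L = 37.848*1000*0.33557 / (0.014885*1000*2.2463^2/2)
L = 338.20 m


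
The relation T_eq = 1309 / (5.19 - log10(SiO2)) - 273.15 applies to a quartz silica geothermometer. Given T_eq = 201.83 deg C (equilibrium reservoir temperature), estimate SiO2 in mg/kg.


SiO2 = 10^(5.19 - 1309/(T_eq + 273.15))
SiO2 = 10^(5.19 - 1309/(201.83 + 273.15))
SiO2 = 271.70 mg/kg


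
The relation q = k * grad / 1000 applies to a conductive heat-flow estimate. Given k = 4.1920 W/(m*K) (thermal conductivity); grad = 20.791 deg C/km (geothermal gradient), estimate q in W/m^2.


q = k * grad / 1000
q = 4.1920 * 20.791 / 1000
q = 0.087156 W/m^2


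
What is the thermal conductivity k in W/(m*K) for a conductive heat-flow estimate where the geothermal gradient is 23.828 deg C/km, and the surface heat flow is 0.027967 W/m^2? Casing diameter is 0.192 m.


k = q * 1000 / grad
k = 0.027967 * 1000 / 23.828
k = 1.1737 W/(m*K)


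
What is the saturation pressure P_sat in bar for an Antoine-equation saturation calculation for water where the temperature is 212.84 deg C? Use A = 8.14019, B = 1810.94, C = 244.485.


P_sat = 10^(A - B/(C + T)) / 760 * 0.101325
P_sat = 10^(8.14019 - 1810.94/(244.485 + 212.84)) / 760 * 0.101325
P_sat = 2.019480 MPa
Convert: 2.019480 MPa * 10.0 = 20.195 bar
P_sat = 20.195 bar


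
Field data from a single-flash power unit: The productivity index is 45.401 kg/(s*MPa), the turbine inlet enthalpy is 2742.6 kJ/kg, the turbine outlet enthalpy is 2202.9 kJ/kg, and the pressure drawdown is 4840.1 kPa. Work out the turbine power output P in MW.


Step 1: mdot = PI * dP / 1000 = 45.401 * 4840.1 / 1000 = 219.7454 kg/s
Step 2: P = mdot*(h_in - h_out)/1000 = 219.7454*(2742.6 - 2202.9)/1000 = 118.60 MW
P = 118.60 MW


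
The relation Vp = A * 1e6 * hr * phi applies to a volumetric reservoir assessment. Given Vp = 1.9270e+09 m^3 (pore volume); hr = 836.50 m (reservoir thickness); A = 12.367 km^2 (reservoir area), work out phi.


phi = Vp / (A * 1e6 * hr)
phi = 1.9270e+09 / (12.367 * 1e6 * 836.50)
phi = 0.18627


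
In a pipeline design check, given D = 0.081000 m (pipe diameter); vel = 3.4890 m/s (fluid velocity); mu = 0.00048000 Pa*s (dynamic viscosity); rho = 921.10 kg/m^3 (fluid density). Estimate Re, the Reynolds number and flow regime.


Step 1: Re = rho*vel*D/mu = 921.1*3.489*0.081/0.00048 = 5.4231e+05
Step 2: Re = 5.4231e+05 > 4000, so flow is turbulent.
Re = 5.4231e+05 (turbulent)


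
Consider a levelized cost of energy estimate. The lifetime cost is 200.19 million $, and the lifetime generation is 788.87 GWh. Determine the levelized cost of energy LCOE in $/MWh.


LCOE = C_tot / E_tot * 100
LCOE = 200.19 / 788.87 * 100
LCOE = 25.37680 cents/kWh
Convert: 25.37680 cents/kWh * 10.0 = 253.77 $/MWh
LCOE = 253.77 $/MWh


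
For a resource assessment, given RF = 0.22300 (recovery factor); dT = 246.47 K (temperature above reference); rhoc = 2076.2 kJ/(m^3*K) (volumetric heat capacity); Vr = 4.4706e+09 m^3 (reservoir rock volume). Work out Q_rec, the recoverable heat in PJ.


Step 1: Q_s = Vr*rhoc*dT/1e12 = 4.4706e+09*2076.2*246.47/1e12 = 2287.700 PJ
Step 2: Q_rec = Q_s * RF = 2287.700 * 0.223 = 510.16 PJ
Q_rec = 510.16 PJ


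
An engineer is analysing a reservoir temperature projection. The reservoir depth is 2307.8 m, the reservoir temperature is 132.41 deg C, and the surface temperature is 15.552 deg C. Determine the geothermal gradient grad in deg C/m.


grad = (T_res - T_surf) / d * 1000
grad = (132.41 - 15.552) / 2307.8 * 1000
grad = 50.63610 deg C/km
Convert: 50.63610 deg C/km * 0.001 = 0.050636 deg C/m
grad = 0.050636 deg C/m


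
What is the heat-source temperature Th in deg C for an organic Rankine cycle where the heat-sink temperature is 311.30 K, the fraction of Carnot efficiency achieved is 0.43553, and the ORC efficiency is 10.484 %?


Th = Tc / (1 - (eta_orc/100)/f)
Th = 311.30 / (1 - (10.484/100)/0.43553)
Th = 409.9927 K
Convert to deg C: 409.9927 - 273.15 = 136.84 deg C
Th = 136.84 deg C


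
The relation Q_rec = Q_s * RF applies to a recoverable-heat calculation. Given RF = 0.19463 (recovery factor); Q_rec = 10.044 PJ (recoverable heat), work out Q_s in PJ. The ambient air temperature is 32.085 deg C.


Q_s = Q_rec / RF
Q_s = 10.044 / 0.19463
Q_s = 51.606 PJ


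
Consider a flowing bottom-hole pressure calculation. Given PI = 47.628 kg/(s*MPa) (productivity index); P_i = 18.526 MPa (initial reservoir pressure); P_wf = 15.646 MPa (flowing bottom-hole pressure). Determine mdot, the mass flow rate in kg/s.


mdot = (P_i - P_wf) * PI
mdot = (18.526 - 15.646) * 47.628
mdot = 137.17 kg/s


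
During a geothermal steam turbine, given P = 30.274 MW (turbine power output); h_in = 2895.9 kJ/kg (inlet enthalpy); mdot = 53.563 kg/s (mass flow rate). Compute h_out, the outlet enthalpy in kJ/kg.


h_out = h_in - P * 1000 / mdot
h_out = 2895.9 - 30.274 * 1000 / 53.563
h_out = 2330.7 kJ/kg


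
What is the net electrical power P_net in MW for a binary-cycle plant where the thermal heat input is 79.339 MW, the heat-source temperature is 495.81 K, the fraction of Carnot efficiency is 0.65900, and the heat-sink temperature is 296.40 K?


Step 1: eta = (1 - Tc/Th)*f = (1 - 296.4/495.81)*0.659 = 0.2650434
Step 2: P_net = eta * Q_in = 0.2650434 * 79.339 = 21.028 MW
P_net = 21.028 MW


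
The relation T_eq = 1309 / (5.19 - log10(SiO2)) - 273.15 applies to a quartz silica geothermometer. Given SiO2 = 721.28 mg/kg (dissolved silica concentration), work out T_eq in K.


T_eq = 1309 / (5.19 - log10(SiO2)) - 273.15
T_eq = 1309 / (5.19 - log10(721.28)) - 273.15
T_eq = 288.1958 deg C
Convert to K: 288.1958 + 273.15 = 561.35 K
T_eq = 561.35 K


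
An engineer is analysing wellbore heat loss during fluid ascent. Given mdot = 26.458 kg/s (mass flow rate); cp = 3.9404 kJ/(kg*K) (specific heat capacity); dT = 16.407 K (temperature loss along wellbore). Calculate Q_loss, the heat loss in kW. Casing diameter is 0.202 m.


Q_loss = mdot * cp * dT
Q_loss = 26.458 * 3.9404 * 16.407
Q_loss = 1710.5 kW


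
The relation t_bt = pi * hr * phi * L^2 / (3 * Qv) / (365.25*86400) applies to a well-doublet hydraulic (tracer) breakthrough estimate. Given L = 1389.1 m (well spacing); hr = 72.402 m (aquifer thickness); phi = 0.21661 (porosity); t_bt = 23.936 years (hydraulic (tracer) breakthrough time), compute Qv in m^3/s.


Qv = pi*hr*phi*L^2 / (3*t_bt*365.25*86400)
Qv = pi*72.402*0.21661*1389.1^2 / (3*23.936*365.25*86400)
Qv = 0.041954 m^3/s


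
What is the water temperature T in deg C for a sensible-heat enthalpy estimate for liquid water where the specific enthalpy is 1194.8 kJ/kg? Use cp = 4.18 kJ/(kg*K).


T = h / cp
T = 1194.8 / 4.18
T = 285.84 deg C


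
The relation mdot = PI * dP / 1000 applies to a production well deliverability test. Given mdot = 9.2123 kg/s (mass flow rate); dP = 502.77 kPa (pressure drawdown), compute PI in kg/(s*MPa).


PI = mdot * 1000 / dP
PI = 9.2123 * 1000 / 502.77
PI = 18.323 kg/(s*MPa)


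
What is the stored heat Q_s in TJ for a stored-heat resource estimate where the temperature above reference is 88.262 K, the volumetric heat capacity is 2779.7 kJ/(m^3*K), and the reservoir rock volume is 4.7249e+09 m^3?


Q_s = Vr * rhoc * dT / 1e12
Q_s = 4.7249e+09 * 2779.7 * 88.262 / 1e12
Q_s = 1159.216 PJ
Convert: 1159.216 PJ * 1000.0 = 1.1592e+06 TJ
Q_s = 1.1592e+06 TJ


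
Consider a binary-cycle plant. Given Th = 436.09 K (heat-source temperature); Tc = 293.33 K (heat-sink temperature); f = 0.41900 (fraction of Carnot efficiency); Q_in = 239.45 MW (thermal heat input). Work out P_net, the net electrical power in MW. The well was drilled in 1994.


Step 1: eta = (1 - Tc/Th)*f = (1 - 293.33/436.09)*0.419 = 0.1371654
Step 2: P_net = eta * Q_in = 0.1371654 * 239.45 = 32.844 MW
P_net = 32.844 MW


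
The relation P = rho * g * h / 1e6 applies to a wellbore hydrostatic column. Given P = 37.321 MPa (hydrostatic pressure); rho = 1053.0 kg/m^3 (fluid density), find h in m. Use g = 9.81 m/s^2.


h = P * 1e6 / (g * rho)
h = 37.321 * 1e6 / (9.81 * 1053.0)
h = 3612.9 m


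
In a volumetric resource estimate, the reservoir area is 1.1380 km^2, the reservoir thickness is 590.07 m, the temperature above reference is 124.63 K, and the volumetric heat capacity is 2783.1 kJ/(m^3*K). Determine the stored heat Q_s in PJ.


Step 1: Vr = A*1e6*hr = 1.138*1e6*590.07 = 6.714997e+08 m^3
Step 2: Q_s = Vr*rhoc*dT/1e12 = 6.714997e+08*2783.1*124.63/1e12 = 232.91 PJ
Q_s = 232.91 PJ


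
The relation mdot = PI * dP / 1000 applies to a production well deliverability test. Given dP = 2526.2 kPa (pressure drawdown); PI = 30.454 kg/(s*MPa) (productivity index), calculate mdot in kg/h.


mdot = PI * dP / 1000
mdot = 30.454 * 2526.2 / 1000
mdot = 76.93289 kg/s
Convert: 76.93289 kg/s * 3600.0 = 2.7696e+05 kg/h
mdot = 2.7696e+05 kg/h


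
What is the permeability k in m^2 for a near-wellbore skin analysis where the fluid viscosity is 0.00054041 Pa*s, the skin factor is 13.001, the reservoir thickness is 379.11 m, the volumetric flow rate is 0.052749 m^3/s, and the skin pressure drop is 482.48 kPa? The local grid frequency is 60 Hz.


k = S*q*mu / (2*pi*dP_s*1000*hr)
k = 13.001*0.052749*0.00054041 / (2*pi*482.48*1000*379.11)
k = 3.2247e-13 m^2


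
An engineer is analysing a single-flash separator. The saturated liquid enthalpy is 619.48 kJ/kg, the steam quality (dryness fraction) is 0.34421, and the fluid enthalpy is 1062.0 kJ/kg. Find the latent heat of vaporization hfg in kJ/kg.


hfg = (h - hf) / x
hfg = (1062.0 - 619.48) / 0.34421
hfg = 1285.6 kJ/kg


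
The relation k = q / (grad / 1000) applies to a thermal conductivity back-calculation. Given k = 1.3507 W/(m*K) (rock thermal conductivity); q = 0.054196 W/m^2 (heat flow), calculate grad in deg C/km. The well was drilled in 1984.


grad = q / k * 1000
grad = 0.054196 / 1.3507 * 1000
grad = 40.124 deg C/km


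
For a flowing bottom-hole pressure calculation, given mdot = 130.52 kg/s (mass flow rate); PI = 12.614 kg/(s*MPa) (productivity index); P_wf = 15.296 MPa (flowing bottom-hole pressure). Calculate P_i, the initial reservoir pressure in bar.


P_i = P_wf + mdot / PI
P_i = 15.296 + 130.52 / 12.614
P_i = 25.64323 MPa
Convert: 25.64323 MPa * 10.0 = 256.43 bar
P_i = 256.43 bar


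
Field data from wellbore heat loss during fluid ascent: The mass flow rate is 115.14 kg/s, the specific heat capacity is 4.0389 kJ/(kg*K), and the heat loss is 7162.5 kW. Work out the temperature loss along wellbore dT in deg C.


dT = Q_loss / (mdot * cp)
dT = 7162.5 / (115.14 * 4.0389)
dT = 15.40194 K
Convert (temperature difference, 1 K = 1 deg C): 15.40194 K = 15.40194 deg C
dT = 15.402 deg C


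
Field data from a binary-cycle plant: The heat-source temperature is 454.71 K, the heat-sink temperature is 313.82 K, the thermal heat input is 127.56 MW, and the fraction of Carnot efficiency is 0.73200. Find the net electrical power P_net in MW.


Step 1: eta = (1 - Tc/Th)*f = (1 - 313.82/454.71)*0.732 = 0.2268072
Step 2: P_net = eta * Q_in = 0.2268072 * 127.56 = 28.932 MW
P_net = 28.932 MW
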